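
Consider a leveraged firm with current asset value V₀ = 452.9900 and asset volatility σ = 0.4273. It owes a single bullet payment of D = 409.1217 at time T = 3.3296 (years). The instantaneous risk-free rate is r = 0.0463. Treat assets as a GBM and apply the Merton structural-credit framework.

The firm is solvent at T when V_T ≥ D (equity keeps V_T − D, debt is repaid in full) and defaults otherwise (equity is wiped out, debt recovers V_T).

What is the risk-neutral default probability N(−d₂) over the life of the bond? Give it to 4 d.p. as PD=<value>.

d₁ = [ln(V₀/D) + (r + σ²/2)T] / (σ√T)
   = [ln(452.9900/409.1217) + (0.0463 + 0.5·0.4273²)·3.3296] / (0.4273·√3.3296)
   = [0.101857 + 0.458128] / 0.779702 = 0.718205
d₂ = d₁ − σ√T = 0.718205 − 0.779702 = -0.061498
risk-neutral PD = N(−d₂) = N(0.061498) = 0.524519

PD=0.5245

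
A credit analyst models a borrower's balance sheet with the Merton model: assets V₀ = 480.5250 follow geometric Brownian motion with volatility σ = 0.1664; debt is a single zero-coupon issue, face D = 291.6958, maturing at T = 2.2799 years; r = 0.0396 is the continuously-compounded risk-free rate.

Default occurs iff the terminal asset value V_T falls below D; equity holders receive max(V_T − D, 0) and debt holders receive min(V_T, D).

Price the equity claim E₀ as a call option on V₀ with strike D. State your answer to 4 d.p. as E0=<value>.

d₁ = [ln(V₀/D) + (r + σ²/2)T] / (σ√T)
   = [ln(480.5250/291.6958) + (0.0396 + 0.5·0.1664²)·2.2799] / (0.1664·√2.2799)
   = [0.499168 + 0.121848] / 0.251253 = 2.471676
d₂ = d₁ − σ√T = 2.471676 − 0.251253 = 2.220423
N(d₁) = 0.993276,  N(d₂) = 0.986805,  e^(−rT) = 0.913672
E₀ = V₀·N(d₁) − D·e^(−rT)·N(d₂)
   = 480.5250·0.993276 − 291.6958·0.913672·0.986805 = 214.296404

E0=214.2964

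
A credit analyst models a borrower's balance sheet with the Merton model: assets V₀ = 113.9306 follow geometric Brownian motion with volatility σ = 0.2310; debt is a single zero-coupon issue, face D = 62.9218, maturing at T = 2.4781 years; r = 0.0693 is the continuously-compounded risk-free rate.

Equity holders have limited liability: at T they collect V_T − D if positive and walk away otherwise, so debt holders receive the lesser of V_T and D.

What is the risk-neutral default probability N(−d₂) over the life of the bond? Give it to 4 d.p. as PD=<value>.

PD=0.0272

d₁ = [ln(V₀/D) + (r + σ²/2)T] / (σ√T)
   = [ln(113.9306/62.9218) + (0.0693 + 0.5·0.2310²)·2.4781] / (0.2310·√2.4781)
   = [0.593697 + 0.237849] / 0.363640 = 2.286730
d₂ = d₁ − σ√T = 2.286730 − 0.363640 = 1.923090
risk-neutral PD = N(−d₂) = N(-1.923090) = 0.027234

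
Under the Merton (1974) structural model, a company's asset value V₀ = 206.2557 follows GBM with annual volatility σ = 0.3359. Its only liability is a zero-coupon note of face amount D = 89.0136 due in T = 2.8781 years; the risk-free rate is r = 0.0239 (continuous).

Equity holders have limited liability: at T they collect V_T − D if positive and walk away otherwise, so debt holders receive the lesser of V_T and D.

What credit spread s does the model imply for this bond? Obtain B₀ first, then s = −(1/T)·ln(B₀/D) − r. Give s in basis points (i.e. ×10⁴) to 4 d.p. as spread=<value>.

d₁ = [ln(V₀/D) + (r + σ²/2)T] / (σ√T)
   = [ln(206.2557/89.0136) + (0.0239 + 0.5·0.3359²)·2.8781] / (0.3359·√2.8781)
   = [0.840327 + 0.231153] / 0.569853 = 1.880275
d₂ = d₁ − σ√T = 1.880275 − 0.569853 = 1.310421
N(d₁) = 0.969965,  N(d₂) = 0.904973,  e^(−rT) = 0.933526
E₀ = V₀·N(d₁) − D·e^(−rT)·N(d₂)
   = 206.2557·0.969965 − 89.0136·0.933526·0.904973 = 124.860624
B₀ = V₀ − E₀ = 206.2557 − 124.860624 = 81.395076
spread = −(1/T)·ln(B₀/D) − r = −(1/2.8781)·ln(81.395076/89.0136) − 0.0239 = 0.00718801
in basis points: 0.00718801 × 10⁴ = 71.8801 bp

spread=71.8801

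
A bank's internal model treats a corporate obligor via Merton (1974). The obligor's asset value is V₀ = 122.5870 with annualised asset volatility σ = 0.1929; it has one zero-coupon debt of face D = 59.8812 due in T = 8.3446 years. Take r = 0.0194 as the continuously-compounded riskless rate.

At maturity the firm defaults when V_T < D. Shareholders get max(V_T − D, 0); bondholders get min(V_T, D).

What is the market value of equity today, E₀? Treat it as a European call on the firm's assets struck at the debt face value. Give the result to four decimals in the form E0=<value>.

E0=72.7074

d₁ = [ln(V₀/D) + (r + σ²/2)T] / (σ√T)
   = [ln(122.5870/59.8812) + (0.0194 + 0.5·0.1929²)·8.3446] / (0.1929·√8.3446)
   = [0.716458 + 0.317138] / 0.557231 = 1.854881
d₂ = d₁ − σ√T = 1.854881 − 0.557231 = 1.297651
N(d₁) = 0.968193,  N(d₂) = 0.902796,  e^(−rT) = 0.850539
E₀ = V₀·N(d₁) − D·e^(−rT)·N(d₂)
   = 122.5870·0.968193 − 59.8812·0.850539·0.902796 = 72.707351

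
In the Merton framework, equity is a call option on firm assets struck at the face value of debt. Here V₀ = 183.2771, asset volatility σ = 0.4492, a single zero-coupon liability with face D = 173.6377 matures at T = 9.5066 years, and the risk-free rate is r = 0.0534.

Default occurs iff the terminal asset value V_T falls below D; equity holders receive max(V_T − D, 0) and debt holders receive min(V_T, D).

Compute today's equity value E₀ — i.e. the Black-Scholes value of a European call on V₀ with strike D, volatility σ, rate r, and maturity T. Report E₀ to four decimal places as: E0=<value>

d₁ = [ln(V₀/D) + (r + σ²/2)T] / (σ√T)
   = [ln(183.2771/173.6377) + (0.0534 + 0.5·0.4492²)·9.5066] / (0.4492·√9.5066)
   = [0.054028 + 1.466776] / 1.385008 = 1.098047
d₂ = d₁ − σ√T = 1.098047 − 1.385008 = -0.286961
N(d₁) = 0.863908,  N(d₂) = 0.387071,  e^(−rT) = 0.601907
E₀ = V₀·N(d₁) − D·e^(−rT)·N(d₂)
   = 183.2771·0.863908 − 173.6377·0.601907·0.387071 = 117.880320

E0=117.8803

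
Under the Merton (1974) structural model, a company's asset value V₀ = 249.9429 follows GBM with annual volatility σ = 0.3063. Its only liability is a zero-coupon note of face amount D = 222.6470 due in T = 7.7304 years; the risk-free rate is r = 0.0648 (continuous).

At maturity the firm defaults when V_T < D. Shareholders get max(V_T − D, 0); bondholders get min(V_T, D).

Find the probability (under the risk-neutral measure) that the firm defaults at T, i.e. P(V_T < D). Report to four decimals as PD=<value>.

PD=0.3828

d₁ = [ln(V₀/D) + (r + σ²/2)T] / (σ√T)
   = [ln(249.9429/222.6470) + (0.0648 + 0.5·0.3063²)·7.7304] / (0.3063·√7.7304)
   = [0.115645 + 0.863562] / 0.851624 = 1.149811
d₂ = d₁ − σ√T = 1.149811 − 0.851624 = 0.298187
risk-neutral PD = N(−d₂) = N(-0.298187) = 0.382780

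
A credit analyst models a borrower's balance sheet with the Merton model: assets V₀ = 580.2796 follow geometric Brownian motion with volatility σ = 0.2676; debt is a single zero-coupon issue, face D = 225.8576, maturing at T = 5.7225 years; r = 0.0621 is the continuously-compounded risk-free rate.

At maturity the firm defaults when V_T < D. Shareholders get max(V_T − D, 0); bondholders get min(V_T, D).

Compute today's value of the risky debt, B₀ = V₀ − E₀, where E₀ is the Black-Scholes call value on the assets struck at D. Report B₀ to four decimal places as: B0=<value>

d₁ = [ln(V₀/D) + (r + σ²/2)T] / (σ√T)
   = [ln(580.2796/225.8576) + (0.0621 + 0.5·0.2676²)·5.7225] / (0.2676·√5.7225)
   = [0.943605 + 0.560261] / 0.640146 = 2.349255
d₂ = d₁ − σ√T = 2.349255 − 0.640146 = 1.709109
N(d₁) = 0.990594,  N(d₂) = 0.956285,  e^(−rT) = 0.700916
E₀ = V₀·N(d₁) − D·e^(−rT)·N(d₂)
   = 580.2796·0.990594 − 225.8576·0.700916·0.956285 = 423.435032
B₀ = V₀ − E₀ = 580.2796 − 423.435032 = 156.844568

B0=156.8446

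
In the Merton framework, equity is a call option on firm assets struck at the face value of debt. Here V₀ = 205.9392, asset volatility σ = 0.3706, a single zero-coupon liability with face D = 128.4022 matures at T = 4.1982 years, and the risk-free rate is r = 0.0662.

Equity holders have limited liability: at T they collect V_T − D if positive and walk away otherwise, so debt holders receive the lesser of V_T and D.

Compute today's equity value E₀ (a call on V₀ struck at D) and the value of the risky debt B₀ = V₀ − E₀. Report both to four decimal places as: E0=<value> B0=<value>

E0=117.4432 B0=88.4960

d₁ = [ln(V₀/D) + (r + σ²/2)T] / (σ√T)
   = [ln(205.9392/128.4022) + (0.0662 + 0.5·0.3706²)·4.1982] / (0.3706·√4.1982)
   = [0.472413 + 0.566220] / 0.759341 = 1.367809
d₂ = d₁ − σ√T = 1.367809 − 0.759341 = 0.608468
N(d₁) = 0.914314,  N(d₂) = 0.728561,  e^(−rT) = 0.757357
E₀ = V₀·N(d₁) − D·e^(−rT)·N(d₂)
   = 205.9392·0.914314 − 128.4022·0.757357·0.728561 = 117.443228
B₀ = V₀ − E₀ = 205.9392 − 117.443228 = 88.495972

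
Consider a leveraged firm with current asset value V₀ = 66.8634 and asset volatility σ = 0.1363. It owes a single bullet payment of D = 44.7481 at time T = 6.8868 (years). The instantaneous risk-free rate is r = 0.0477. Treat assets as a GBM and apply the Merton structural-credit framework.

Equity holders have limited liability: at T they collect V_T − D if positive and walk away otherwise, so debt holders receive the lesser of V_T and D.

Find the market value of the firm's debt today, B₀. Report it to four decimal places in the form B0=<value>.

d₁ = [ln(V₀/D) + (r + σ²/2)T] / (σ√T)
   = [ln(66.8634/44.7481) + (0.0477 + 0.5·0.1363²)·6.8868] / (0.1363·√6.8868)
   = [0.401603 + 0.392471] / 0.357688 = 2.220016
d₂ = d₁ − σ√T = 2.220016 − 0.357688 = 1.862328
N(d₁) = 0.986791,  N(d₂) = 0.968722,  e^(−rT) = 0.720003
E₀ = V₀·N(d₁) − D·e^(−rT)·N(d₂)
   = 66.8634·0.986791 − 44.7481·0.720003·0.968722 = 34.769213
B₀ = V₀ − E₀ = 66.8634 − 34.769213 = 32.094187

B0=32.0942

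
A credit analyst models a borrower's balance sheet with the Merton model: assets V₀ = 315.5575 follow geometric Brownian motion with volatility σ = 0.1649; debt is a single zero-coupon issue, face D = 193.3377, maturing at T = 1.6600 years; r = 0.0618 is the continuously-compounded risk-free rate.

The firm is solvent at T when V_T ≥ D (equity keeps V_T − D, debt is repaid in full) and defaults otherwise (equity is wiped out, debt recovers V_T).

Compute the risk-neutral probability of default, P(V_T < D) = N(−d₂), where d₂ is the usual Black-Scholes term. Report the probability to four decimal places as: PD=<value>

PD=0.0037

d₁ = [ln(V₀/D) + (r + σ²/2)T] / (σ√T)
   = [ln(315.5575/193.3377) + (0.0618 + 0.5·0.1649²)·1.6600] / (0.1649·√1.6600)
   = [0.489903 + 0.125157] / 0.212459 = 2.894961
d₂ = d₁ − σ√T = 2.894961 − 0.212459 = 2.682502
risk-neutral PD = N(−d₂) = N(-2.682502) = 0.003654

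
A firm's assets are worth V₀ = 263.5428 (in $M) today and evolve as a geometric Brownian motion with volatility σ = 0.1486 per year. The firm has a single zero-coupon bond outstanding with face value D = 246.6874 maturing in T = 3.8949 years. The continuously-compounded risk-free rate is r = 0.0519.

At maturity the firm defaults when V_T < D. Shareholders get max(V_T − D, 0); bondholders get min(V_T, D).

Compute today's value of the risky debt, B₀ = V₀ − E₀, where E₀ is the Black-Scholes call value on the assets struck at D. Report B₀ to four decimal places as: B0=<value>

B0=194.9737

d₁ = [ln(V₀/D) + (r + σ²/2)T] / (σ√T)
   = [ln(263.5428/246.6874) + (0.0519 + 0.5·0.1486²)·3.8949] / (0.1486·√3.8949)
   = [0.066094 + 0.245149] / 0.293270 = 1.061285
d₂ = d₁ − σ√T = 1.061285 − 0.293270 = 0.768016
N(d₁) = 0.855720,  N(d₂) = 0.778761,  e^(−rT) = 0.816976
E₀ = V₀·N(d₁) − D·e^(−rT)·N(d₂)
   = 263.5428·0.855720 − 246.6874·0.816976·0.778761 = 68.569064
B₀ = V₀ − E₀ = 263.5428 − 68.569064 = 194.973736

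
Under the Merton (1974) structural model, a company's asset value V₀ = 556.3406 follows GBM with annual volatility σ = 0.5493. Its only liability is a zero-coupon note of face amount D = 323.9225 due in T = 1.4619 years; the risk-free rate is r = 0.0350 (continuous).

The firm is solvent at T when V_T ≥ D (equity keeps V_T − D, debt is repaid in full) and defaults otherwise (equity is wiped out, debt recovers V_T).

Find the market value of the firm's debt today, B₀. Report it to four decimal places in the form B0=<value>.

B0=280.6553

d₁ = [ln(V₀/D) + (r + σ²/2)T] / (σ√T)
   = [ln(556.3406/323.9225) + (0.0350 + 0.5·0.5493²)·1.4619] / (0.5493·√1.4619)
   = [0.540876 + 0.271716] / 0.664153 = 1.223502
d₂ = d₁ − σ√T = 1.223502 − 0.664153 = 0.559348
N(d₁) = 0.889430,  N(d₂) = 0.712038,  e^(−rT) = 0.950120
E₀ = V₀·N(d₁) − D·e^(−rT)·N(d₂)
   = 556.3406·0.889430 − 323.9225·0.950120·0.712038 = 275.685301
B₀ = V₀ − E₀ = 556.3406 − 275.685301 = 280.655299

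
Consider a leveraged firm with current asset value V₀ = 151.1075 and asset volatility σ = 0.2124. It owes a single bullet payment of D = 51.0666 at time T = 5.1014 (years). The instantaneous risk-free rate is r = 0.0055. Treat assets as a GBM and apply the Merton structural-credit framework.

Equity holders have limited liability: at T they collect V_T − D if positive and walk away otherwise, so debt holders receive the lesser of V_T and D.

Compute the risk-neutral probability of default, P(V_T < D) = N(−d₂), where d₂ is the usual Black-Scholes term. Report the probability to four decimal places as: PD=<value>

d₁ = [ln(V₀/D) + (r + σ²/2)T] / (σ√T)
   = [ln(151.1075/51.0666) + (0.0055 + 0.5·0.2124²)·5.1014] / (0.2124·√5.1014)
   = [1.084861 + 0.143129] / 0.479733 = 2.559739
d₂ = d₁ − σ√T = 2.559739 − 0.479733 = 2.080007
risk-neutral PD = N(−d₂) = N(-2.080007) = 0.018762

PD=0.0188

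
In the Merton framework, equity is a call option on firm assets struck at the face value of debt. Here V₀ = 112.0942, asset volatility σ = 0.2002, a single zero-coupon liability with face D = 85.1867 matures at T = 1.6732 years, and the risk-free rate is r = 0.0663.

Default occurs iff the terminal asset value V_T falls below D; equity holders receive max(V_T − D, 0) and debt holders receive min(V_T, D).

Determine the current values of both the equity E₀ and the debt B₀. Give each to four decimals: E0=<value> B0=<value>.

E0=36.5683 B0=75.5259

d₁ = [ln(V₀/D) + (r + σ²/2)T] / (σ√T)
   = [ln(112.0942/85.1867) + (0.0663 + 0.5·0.2002²)·1.6732] / (0.2002·√1.6732)
   = [0.274494 + 0.144464] / 0.258963 = 1.617830
d₂ = d₁ − σ√T = 1.617830 − 0.258963 = 1.358867
N(d₁) = 0.947150,  N(d₂) = 0.912906,  e^(−rT) = 0.894999
E₀ = V₀·N(d₁) − D·e^(−rT)·N(d₂)
   = 112.0942·0.947150 − 85.1867·0.894999·0.912906 = 36.568338
B₀ = V₀ − E₀ = 112.0942 − 36.568338 = 75.525862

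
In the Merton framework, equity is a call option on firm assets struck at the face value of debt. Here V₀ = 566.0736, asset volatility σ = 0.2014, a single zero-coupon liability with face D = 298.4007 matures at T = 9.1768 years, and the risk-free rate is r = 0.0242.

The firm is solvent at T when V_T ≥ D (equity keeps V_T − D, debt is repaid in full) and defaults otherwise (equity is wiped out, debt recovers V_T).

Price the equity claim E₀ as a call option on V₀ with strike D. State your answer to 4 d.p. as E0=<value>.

d₁ = [ln(V₀/D) + (r + σ²/2)T] / (σ√T)
   = [ln(566.0736/298.4007) + (0.0242 + 0.5·0.2014²)·9.1768] / (0.2014·√9.1768)
   = [0.640287 + 0.408193] / 0.610106 = 1.718522
d₂ = d₁ − σ√T = 1.718522 − 0.610106 = 1.108416
N(d₁) = 0.957149,  N(d₂) = 0.866159,  e^(−rT) = 0.800852
E₀ = V₀·N(d₁) − D·e^(−rT)·N(d₂)
   = 566.0736·0.957149 − 298.4007·0.800852·0.866159 = 334.826660

E0=334.8267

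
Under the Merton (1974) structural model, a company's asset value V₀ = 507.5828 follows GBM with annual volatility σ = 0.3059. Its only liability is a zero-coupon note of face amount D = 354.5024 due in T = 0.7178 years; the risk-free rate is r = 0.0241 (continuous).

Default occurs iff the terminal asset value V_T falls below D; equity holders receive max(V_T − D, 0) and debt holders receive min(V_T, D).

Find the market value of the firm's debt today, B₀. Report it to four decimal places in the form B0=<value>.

B0=344.8815

d₁ = [ln(V₀/D) + (r + σ²/2)T] / (σ√T)
   = [ln(507.5828/354.5024) + (0.0241 + 0.5·0.3059²)·0.7178] / (0.3059·√0.7178)
   = [0.358945 + 0.050883] / 0.259168 = 1.581321
d₂ = d₁ − σ√T = 1.581321 − 0.259168 = 1.322153
N(d₁) = 0.943098,  N(d₂) = 0.906941,  e^(−rT) = 0.982850
E₀ = V₀·N(d₁) − D·e^(−rT)·N(d₂)
   = 507.5828·0.943098 − 354.5024·0.982850·0.906941 = 162.701263
B₀ = V₀ − E₀ = 507.5828 − 162.701263 = 344.881537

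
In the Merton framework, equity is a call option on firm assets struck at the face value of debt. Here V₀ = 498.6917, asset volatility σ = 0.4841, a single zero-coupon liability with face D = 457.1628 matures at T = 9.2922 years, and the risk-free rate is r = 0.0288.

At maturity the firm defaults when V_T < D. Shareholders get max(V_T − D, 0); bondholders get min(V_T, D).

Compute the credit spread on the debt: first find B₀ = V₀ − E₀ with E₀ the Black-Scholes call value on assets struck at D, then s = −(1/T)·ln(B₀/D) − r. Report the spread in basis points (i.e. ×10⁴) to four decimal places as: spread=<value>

spread=656.7697

d₁ = [ln(V₀/D) + (r + σ²/2)T] / (σ√T)
   = [ln(498.6917/457.1628) + (0.0288 + 0.5·0.4841²)·9.2922] / (0.4841·√9.2922)
   = [0.086949 + 1.356442] / 1.475687 = 0.978114
d₂ = d₁ − σ√T = 0.978114 − 1.475687 = -0.497573
N(d₁) = 0.835991,  N(d₂) = 0.309392,  e^(−rT) = 0.765202
E₀ = V₀·N(d₁) − D·e^(−rT)·N(d₂)
   = 498.6917·0.835991 − 457.1628·0.765202·0.309392 = 308.669548
B₀ = V₀ − E₀ = 498.6917 − 308.669548 = 190.022152
spread = −(1/T)·ln(B₀/D) − r = −(1/9.2922)·ln(190.022152/457.1628) − 0.0288 = 0.06567697
in basis points: 0.06567697 × 10⁴ = 656.7697 bp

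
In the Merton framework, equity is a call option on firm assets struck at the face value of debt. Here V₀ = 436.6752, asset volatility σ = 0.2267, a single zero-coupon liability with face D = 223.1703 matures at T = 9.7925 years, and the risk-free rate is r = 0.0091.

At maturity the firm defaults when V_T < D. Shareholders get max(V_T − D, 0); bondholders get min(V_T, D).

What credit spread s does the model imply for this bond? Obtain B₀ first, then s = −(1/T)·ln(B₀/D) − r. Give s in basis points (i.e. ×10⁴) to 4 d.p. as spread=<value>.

d₁ = [ln(V₀/D) + (r + σ²/2)T] / (σ√T)
   = [ln(436.6752/223.1703) + (0.0091 + 0.5·0.2267²)·9.7925] / (0.2267·√9.7925)
   = [0.671255 + 0.340744] / 0.709412 = 1.426532
d₂ = d₁ − σ√T = 1.426532 − 0.709412 = 0.717121
N(d₁) = 0.923143,  N(d₂) = 0.763350,  e^(−rT) = 0.914743
E₀ = V₀·N(d₁) − D·e^(−rT)·N(d₂)
   = 436.6752·0.923143 − 223.1703·0.914743·0.763350 = 247.280478
B₀ = V₀ − E₀ = 436.6752 − 247.280478 = 189.394722
spread = −(1/T)·ln(B₀/D) − r = −(1/9.7925)·ln(189.394722/223.1703) − 0.0091 = 0.00765791
in basis points: 0.00765791 × 10⁴ = 76.5791 bp

spread=76.5791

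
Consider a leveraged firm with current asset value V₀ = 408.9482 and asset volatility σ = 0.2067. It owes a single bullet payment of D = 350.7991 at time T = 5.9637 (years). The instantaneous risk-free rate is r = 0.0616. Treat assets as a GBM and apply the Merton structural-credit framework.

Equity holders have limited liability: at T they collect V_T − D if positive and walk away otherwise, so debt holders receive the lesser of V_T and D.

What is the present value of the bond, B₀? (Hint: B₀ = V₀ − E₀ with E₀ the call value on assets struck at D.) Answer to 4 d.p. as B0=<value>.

d₁ = [ln(V₀/D) + (r + σ²/2)T] / (σ√T)
   = [ln(408.9482/350.7991) + (0.0616 + 0.5·0.2067²)·5.9637] / (0.2067·√5.9637)
   = [0.153375 + 0.494763] / 0.504776 = 1.284012
d₂ = d₁ − σ√T = 1.284012 − 0.504776 = 0.779236
N(d₁) = 0.900431,  N(d₂) = 0.782080,  e^(−rT) = 0.692558
E₀ = V₀·N(d₁) − D·e^(−rT)·N(d₂)
   = 408.9482·0.900431 − 350.7991·0.692558·0.782080 = 178.224528
B₀ = V₀ − E₀ = 408.9482 − 178.224528 = 230.723672

B0=230.7237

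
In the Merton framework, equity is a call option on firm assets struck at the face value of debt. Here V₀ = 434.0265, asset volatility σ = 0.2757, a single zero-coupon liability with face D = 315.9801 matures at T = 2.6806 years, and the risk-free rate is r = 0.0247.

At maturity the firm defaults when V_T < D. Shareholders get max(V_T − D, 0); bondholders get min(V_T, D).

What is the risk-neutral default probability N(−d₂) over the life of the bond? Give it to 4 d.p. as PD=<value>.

d₁ = [ln(V₀/D) + (r + σ²/2)T] / (σ√T)
   = [ln(434.0265/315.9801) + (0.0247 + 0.5·0.2757²)·2.6806] / (0.2757·√2.6806)
   = [0.317426 + 0.168088] / 0.451391 = 1.075596
d₂ = d₁ − σ√T = 1.075596 − 0.451391 = 0.624205
risk-neutral PD = N(−d₂) = N(-0.624205) = 0.266247

PD=0.2662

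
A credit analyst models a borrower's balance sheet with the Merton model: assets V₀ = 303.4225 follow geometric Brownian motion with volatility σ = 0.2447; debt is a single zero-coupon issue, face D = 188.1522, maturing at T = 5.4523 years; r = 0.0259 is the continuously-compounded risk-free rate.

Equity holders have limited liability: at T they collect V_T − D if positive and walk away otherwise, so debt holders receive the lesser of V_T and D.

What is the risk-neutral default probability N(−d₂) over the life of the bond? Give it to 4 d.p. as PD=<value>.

d₁ = [ln(V₀/D) + (r + σ²/2)T] / (σ√T)
   = [ln(303.4225/188.1522) + (0.0259 + 0.5·0.2447²)·5.4523] / (0.2447·√5.4523)
   = [0.477875 + 0.304451] / 0.571378 = 1.369191
d₂ = d₁ − σ√T = 1.369191 − 0.571378 = 0.797813
risk-neutral PD = N(−d₂) = N(-0.797813) = 0.212490

PD=0.2125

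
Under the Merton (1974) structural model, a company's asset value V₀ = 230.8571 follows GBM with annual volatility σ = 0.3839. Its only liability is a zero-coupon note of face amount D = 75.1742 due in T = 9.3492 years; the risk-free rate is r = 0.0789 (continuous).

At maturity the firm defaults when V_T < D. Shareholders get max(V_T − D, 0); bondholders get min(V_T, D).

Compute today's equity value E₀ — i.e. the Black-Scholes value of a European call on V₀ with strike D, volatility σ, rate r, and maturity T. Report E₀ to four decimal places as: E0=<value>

E0=197.1797

d₁ = [ln(V₀/D) + (r + σ²/2)T] / (σ√T)
   = [ln(230.8571/75.1742) + (0.0789 + 0.5·0.3839²)·9.3492] / (0.3839·√9.3492)
   = [1.121991 + 1.426591] / 1.173830 = 2.171167
d₂ = d₁ − σ√T = 2.171167 − 1.173830 = 0.997336
N(d₁) = 0.985041,  N(d₂) = 0.840699,  e^(−rT) = 0.478236
E₀ = V₀·N(d₁) − D·e^(−rT)·N(d₂)
   = 230.8571·0.985041 − 75.1742·0.478236·0.840699 = 197.179681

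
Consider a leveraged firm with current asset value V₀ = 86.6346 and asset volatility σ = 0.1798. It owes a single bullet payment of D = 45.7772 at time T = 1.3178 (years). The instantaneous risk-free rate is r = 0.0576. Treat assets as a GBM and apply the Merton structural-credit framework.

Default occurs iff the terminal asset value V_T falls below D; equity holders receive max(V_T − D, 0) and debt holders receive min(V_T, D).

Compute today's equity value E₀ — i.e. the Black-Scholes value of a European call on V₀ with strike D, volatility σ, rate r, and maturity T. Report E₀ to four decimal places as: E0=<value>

E0=44.2044

d₁ = [ln(V₀/D) + (r + σ²/2)T] / (σ√T)
   = [ln(86.6346/45.7772) + (0.0576 + 0.5·0.1798²)·1.3178] / (0.1798·√1.3178)
   = [0.637913 + 0.097206] / 0.206402 = 3.561586
d₂ = d₁ − σ√T = 3.561586 − 0.206402 = 3.355184
N(d₁) = 0.999816,  N(d₂) = 0.999603,  e^(−rT) = 0.926904
E₀ = V₀·N(d₁) − D·e^(−rT)·N(d₂)
   = 86.6346·0.999816 − 45.7772·0.926904·0.999603 = 44.204389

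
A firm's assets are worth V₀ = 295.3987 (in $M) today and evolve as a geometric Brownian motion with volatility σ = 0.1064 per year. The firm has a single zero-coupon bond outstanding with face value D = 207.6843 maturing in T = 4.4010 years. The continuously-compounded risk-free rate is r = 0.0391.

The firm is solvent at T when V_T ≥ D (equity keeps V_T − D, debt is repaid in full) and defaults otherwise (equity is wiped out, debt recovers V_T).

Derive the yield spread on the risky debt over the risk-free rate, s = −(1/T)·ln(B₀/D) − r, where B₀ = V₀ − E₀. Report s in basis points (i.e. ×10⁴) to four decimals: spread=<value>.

spread=2.0776

d₁ = [ln(V₀/D) + (r + σ²/2)T] / (σ√T)
   = [ln(295.3987/207.6843) + (0.0391 + 0.5·0.1064²)·4.4010] / (0.1064·√4.4010)
   = [0.352307 + 0.196991] / 0.223212 = 2.460880
d₂ = d₁ − σ√T = 2.460880 − 0.223212 = 2.237668
N(d₁) = 0.993070,  N(d₂) = 0.987379,  e^(−rT) = 0.841913
E₀ = V₀·N(d₁) − D·e^(−rT)·N(d₂)
   = 295.3987·0.993070 − 207.6843·0.841913·0.987379 = 120.706481
B₀ = V₀ − E₀ = 295.3987 − 120.706481 = 174.692219
spread = −(1/T)·ln(B₀/D) − r = −(1/4.4010)·ln(174.692219/207.6843) − 0.0391 = 0.00020776
in basis points: 0.00020776 × 10⁴ = 2.0776 bp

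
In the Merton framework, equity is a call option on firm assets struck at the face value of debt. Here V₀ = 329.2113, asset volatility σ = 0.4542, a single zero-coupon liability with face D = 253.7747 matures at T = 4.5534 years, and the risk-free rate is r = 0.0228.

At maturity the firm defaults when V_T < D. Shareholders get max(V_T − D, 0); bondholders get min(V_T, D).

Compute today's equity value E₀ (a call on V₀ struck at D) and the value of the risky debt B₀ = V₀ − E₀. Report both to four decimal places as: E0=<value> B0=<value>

E0=160.6208 B0=168.5905

d₁ = [ln(V₀/D) + (r + σ²/2)T] / (σ√T)
   = [ln(329.2113/253.7747) + (0.0228 + 0.5·0.4542²)·4.5534] / (0.4542·√4.5534)
   = [0.260253 + 0.573495] / 0.969204 = 0.860241
d₂ = d₁ − σ√T = 0.860241 − 0.969204 = -0.108963
N(d₁) = 0.805172,  N(d₂) = 0.456616,  e^(−rT) = 0.901390
E₀ = V₀·N(d₁) − D·e^(−rT)·N(d₂)
   = 329.2113·0.805172 − 253.7747·0.901390·0.456616 = 160.620799
B₀ = V₀ − E₀ = 329.2113 − 160.620799 = 168.590501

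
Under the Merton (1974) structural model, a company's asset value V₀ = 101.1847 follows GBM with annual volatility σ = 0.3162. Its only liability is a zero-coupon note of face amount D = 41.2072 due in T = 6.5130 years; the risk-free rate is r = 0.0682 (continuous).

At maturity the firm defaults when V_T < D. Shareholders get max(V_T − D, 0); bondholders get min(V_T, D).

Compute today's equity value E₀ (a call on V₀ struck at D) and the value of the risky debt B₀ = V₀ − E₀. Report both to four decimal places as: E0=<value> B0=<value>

E0=75.5409 B0=25.6438

d₁ = [ln(V₀/D) + (r + σ²/2)T] / (σ√T)
   = [ln(101.1847/41.2072) + (0.0682 + 0.5·0.3162²)·6.5130] / (0.3162·√6.5130)
   = [0.898335 + 0.769779] / 0.806961 = 2.067156
d₂ = d₁ − σ√T = 2.067156 − 0.806961 = 1.260196
N(d₁) = 0.980640,  N(d₂) = 0.896201,  e^(−rT) = 0.641346
E₀ = V₀·N(d₁) − D·e^(−rT)·N(d₂)
   = 101.1847·0.980640 − 41.2072·0.641346·0.896201 = 75.540948
B₀ = V₀ − E₀ = 101.1847 − 75.540948 = 25.643752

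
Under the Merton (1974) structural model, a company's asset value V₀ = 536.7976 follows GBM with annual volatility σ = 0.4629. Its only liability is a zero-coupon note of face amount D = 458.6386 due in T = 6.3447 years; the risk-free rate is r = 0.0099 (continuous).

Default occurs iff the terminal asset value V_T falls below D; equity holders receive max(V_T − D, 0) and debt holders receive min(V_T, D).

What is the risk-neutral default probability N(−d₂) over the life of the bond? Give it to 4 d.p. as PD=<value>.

d₁ = [ln(V₀/D) + (r + σ²/2)T] / (σ√T)
   = [ln(536.7976/458.6386) + (0.0099 + 0.5·0.4629²)·6.3447] / (0.4629·√6.3447)
   = [0.157359 + 0.742572] / 1.165984 = 0.771821
d₂ = d₁ − σ√T = 0.771821 − 1.165984 = -0.394164
risk-neutral PD = N(−d₂) = N(0.394164) = 0.653270

PD=0.6533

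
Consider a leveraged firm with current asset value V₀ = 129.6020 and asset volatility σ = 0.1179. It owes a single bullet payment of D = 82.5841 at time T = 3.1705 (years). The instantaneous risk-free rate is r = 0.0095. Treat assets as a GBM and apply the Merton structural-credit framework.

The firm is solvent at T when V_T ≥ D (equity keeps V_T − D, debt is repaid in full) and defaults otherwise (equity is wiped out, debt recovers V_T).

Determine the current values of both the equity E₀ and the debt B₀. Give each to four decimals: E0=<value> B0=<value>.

E0=49.5485 B0=80.0535

d₁ = [ln(V₀/D) + (r + σ²/2)T] / (σ√T)
   = [ln(129.6020/82.5841) + (0.0095 + 0.5·0.1179²)·3.1705] / (0.1179·√3.1705)
   = [0.450651 + 0.052155] / 0.209932 = 2.395097
d₂ = d₁ − σ√T = 2.395097 − 0.209932 = 2.185166
N(d₁) = 0.991692,  N(d₂) = 0.985562,  e^(−rT) = 0.970329
E₀ = V₀·N(d₁) − D·e^(−rT)·N(d₂)
   = 129.6020·0.991692 − 82.5841·0.970329·0.985562 = 49.548494
B₀ = V₀ − E₀ = 129.6020 − 49.548494 = 80.053506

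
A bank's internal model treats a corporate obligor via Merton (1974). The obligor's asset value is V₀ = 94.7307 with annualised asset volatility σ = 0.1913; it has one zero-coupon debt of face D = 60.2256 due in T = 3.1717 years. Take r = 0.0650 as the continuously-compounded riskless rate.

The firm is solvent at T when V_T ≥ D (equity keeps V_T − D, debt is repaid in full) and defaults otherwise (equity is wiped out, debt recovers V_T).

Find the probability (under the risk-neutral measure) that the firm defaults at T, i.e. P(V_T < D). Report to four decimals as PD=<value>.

d₁ = [ln(V₀/D) + (r + σ²/2)T] / (σ√T)
   = [ln(94.7307/60.2256) + (0.0650 + 0.5·0.1913²)·3.1717] / (0.1913·√3.1717)
   = [0.452941 + 0.264196] / 0.340691 = 2.104945
d₂ = d₁ − σ√T = 2.104945 − 0.340691 = 1.764254
risk-neutral PD = N(−d₂) = N(-1.764254) = 0.038845

PD=0.0388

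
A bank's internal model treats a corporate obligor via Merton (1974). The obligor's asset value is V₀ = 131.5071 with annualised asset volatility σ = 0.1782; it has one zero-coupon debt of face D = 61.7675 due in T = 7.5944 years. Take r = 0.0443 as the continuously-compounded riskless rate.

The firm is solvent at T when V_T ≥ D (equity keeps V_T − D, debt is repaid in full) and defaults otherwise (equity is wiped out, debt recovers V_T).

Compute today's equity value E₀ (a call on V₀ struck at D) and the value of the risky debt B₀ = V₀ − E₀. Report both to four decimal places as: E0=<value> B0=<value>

E0=87.5523 B0=43.9548

d₁ = [ln(V₀/D) + (r + σ²/2)T] / (σ√T)
   = [ln(131.5071/61.7675) + (0.0443 + 0.5·0.1782²)·7.5944] / (0.1782·√7.5944)
   = [0.755684 + 0.457013] / 0.491082 = 2.469435
d₂ = d₁ − σ√T = 2.469435 − 0.491082 = 1.978353
N(d₁) = 0.993234,  N(d₂) = 0.976056,  e^(−rT) = 0.714315
E₀ = V₀·N(d₁) − D·e^(−rT)·N(d₂)
   = 131.5071·0.993234 − 61.7675·0.714315·0.976056 = 87.552322
B₀ = V₀ − E₀ = 131.5071 − 87.552322 = 43.954778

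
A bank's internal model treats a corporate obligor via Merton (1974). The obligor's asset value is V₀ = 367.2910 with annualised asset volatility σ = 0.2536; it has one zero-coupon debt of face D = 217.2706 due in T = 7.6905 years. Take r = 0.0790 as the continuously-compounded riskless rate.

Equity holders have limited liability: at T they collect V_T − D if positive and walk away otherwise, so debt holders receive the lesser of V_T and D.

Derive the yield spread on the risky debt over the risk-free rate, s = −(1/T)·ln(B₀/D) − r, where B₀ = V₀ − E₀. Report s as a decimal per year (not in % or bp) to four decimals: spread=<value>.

d₁ = [ln(V₀/D) + (r + σ²/2)T] / (σ√T)
   = [ln(367.2910/217.2706) + (0.0790 + 0.5·0.2536²)·7.6905] / (0.2536·√7.6905)
   = [0.525011 + 0.854849] / 0.703277 = 1.962043
d₂ = d₁ − σ√T = 1.962043 − 0.703277 = 1.258765
N(d₁) = 0.975121,  N(d₂) = 0.895942,  e^(−rT) = 0.544684
E₀ = V₀·N(d₁) − D·e^(−rT)·N(d₂)
   = 367.2910·0.975121 − 217.2706·0.544684·0.895942 = 252.124005
B₀ = V₀ − E₀ = 367.2910 − 252.124005 = 115.166995
spread = −(1/T)·ln(B₀/D) − r = −(1/7.6905)·ln(115.166995/217.2706) − 0.0790 = 0.00353825

spread=0.0035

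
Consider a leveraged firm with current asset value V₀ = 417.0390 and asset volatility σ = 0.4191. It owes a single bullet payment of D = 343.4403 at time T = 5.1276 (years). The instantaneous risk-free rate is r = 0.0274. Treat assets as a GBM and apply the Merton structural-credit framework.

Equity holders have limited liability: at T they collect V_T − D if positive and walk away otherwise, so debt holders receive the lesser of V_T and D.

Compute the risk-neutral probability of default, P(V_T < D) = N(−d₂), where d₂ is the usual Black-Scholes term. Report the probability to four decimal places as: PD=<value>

d₁ = [ln(V₀/D) + (r + σ²/2)T] / (σ√T)
   = [ln(417.0390/343.4403) + (0.0274 + 0.5·0.4191²)·5.1276] / (0.4191·√5.1276)
   = [0.194166 + 0.590814] / 0.949019 = 0.827150
d₂ = d₁ − σ√T = 0.827150 − 0.949019 = -0.121869
risk-neutral PD = N(−d₂) = N(0.121869) = 0.548498

PD=0.5485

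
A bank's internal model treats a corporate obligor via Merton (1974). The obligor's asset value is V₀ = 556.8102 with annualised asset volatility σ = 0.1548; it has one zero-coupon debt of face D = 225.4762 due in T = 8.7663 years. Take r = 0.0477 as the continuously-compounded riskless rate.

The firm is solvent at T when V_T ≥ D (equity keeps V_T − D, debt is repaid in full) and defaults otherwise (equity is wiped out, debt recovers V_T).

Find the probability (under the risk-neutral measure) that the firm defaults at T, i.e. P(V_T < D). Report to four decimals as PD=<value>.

PD=0.0040

d₁ = [ln(V₀/D) + (r + σ²/2)T] / (σ√T)
   = [ln(556.8102/225.4762) + (0.0477 + 0.5·0.1548²)·8.7663] / (0.1548·√8.7663)
   = [0.904010 + 0.523186] / 0.458331 = 3.113899
d₂ = d₁ − σ√T = 3.113899 − 0.458331 = 2.655568
risk-neutral PD = N(−d₂) = N(-2.655568) = 0.003959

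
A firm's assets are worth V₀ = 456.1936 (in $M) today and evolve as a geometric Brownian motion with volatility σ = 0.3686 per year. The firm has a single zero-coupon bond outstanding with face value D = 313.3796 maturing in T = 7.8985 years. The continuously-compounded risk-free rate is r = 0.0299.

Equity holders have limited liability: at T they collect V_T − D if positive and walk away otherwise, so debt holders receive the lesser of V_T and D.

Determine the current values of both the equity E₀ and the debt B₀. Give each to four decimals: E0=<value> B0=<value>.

E0=264.2556 B0=191.9380

d₁ = [ln(V₀/D) + (r + σ²/2)T] / (σ√T)
   = [ln(456.1936/313.3796) + (0.0299 + 0.5·0.3686²)·7.8985] / (0.3686·√7.8985)
   = [0.375502 + 0.772734] / 1.035923 = 1.108418
d₂ = d₁ − σ√T = 1.108418 − 1.035923 = 0.072494
N(d₁) = 0.866159,  N(d₂) = 0.528896,  e^(−rT) = 0.789650
E₀ = V₀·N(d₁) − D·e^(−rT)·N(d₂)
   = 456.1936·0.866159 − 313.3796·0.789650·0.528896 = 264.255629
B₀ = V₀ − E₀ = 456.1936 − 264.255629 = 191.937971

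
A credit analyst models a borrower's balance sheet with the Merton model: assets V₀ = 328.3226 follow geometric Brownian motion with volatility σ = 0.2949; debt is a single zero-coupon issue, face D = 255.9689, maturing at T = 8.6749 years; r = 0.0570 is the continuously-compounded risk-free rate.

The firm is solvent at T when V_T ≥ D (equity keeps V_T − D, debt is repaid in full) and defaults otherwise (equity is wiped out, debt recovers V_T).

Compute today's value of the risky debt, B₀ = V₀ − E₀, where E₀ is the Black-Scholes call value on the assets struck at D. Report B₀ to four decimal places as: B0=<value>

B0=135.8951

d₁ = [ln(V₀/D) + (r + σ²/2)T] / (σ√T)
   = [ln(328.3226/255.9689) + (0.0570 + 0.5·0.2949²)·8.6749] / (0.2949·√8.6749)
   = [0.248941 + 0.871680] / 0.868574 = 1.290184
d₂ = d₁ − σ√T = 1.290184 − 0.868574 = 0.421610
N(d₁) = 0.901507,  N(d₂) = 0.663345,  e^(−rT) = 0.609894
E₀ = V₀·N(d₁) − D·e^(−rT)·N(d₂)
   = 328.3226·0.901507 − 255.9689·0.609894·0.663345 = 192.427536
B₀ = V₀ − E₀ = 328.3226 − 192.427536 = 135.895064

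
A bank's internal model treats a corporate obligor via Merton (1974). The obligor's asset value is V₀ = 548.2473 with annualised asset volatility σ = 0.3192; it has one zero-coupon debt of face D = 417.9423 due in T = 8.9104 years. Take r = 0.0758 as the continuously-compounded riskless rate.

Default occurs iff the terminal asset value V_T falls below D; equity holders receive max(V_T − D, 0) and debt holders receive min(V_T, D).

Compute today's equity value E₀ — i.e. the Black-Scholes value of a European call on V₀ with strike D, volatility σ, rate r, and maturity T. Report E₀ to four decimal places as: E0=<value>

E0=361.0792

d₁ = [ln(V₀/D) + (r + σ²/2)T] / (σ√T)
   = [ln(548.2473/417.9423) + (0.0758 + 0.5·0.3192²)·8.9104] / (0.3192·√8.9104)
   = [0.271383 + 1.129343] / 0.952821 = 1.470082
d₂ = d₁ − σ√T = 1.470082 − 0.952821 = 0.517261
N(d₁) = 0.929230,  N(d₂) = 0.697513,  e^(−rT) = 0.508949
E₀ = V₀·N(d₁) − D·e^(−rT)·N(d₂)
   = 548.2473·0.929230 − 417.9423·0.508949·0.697513 = 361.079206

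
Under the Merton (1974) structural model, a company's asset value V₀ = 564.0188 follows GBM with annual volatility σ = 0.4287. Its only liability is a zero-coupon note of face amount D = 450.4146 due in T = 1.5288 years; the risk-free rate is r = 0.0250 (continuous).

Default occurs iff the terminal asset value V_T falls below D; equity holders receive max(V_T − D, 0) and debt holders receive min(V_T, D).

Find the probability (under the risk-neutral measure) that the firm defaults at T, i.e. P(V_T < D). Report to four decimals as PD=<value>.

d₁ = [ln(V₀/D) + (r + σ²/2)T] / (σ√T)
   = [ln(564.0188/450.4146) + (0.0250 + 0.5·0.4287²)·1.5288] / (0.4287·√1.5288)
   = [0.224919 + 0.178704] / 0.530065 = 0.761461
d₂ = d₁ − σ√T = 0.761461 − 0.530065 = 0.231396
risk-neutral PD = N(−d₂) = N(-0.231396) = 0.408504

PD=0.4085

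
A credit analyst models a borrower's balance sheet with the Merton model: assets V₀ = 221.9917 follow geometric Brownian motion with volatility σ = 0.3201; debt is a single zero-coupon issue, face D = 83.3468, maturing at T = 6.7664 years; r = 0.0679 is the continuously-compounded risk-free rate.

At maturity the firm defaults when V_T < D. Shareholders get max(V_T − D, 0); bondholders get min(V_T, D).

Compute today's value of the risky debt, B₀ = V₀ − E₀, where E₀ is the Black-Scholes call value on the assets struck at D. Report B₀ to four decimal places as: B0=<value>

d₁ = [ln(V₀/D) + (r + σ²/2)T] / (σ√T)
   = [ln(221.9917/83.3468) + (0.0679 + 0.5·0.3201²)·6.7664] / (0.3201·√6.7664)
   = [0.979630 + 0.806095] / 0.832654 = 2.144618
d₂ = d₁ − σ√T = 2.144618 − 0.832654 = 1.311964
N(d₁) = 0.984008,  N(d₂) = 0.905234,  e^(−rT) = 0.631638
E₀ = V₀·N(d₁) − D·e^(−rT)·N(d₂)
   = 221.9917·0.984008 − 83.3468·0.631638·0.905234 = 170.785619
B₀ = V₀ − E₀ = 221.9917 − 170.785619 = 51.206081

B0=51.2061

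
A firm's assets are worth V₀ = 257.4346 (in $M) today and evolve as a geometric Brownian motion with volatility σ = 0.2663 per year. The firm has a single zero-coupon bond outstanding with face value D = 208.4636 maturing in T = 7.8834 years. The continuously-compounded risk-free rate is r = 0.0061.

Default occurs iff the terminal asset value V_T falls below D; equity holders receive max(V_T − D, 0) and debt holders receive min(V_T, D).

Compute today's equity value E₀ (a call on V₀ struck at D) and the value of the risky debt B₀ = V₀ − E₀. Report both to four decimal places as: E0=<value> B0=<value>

d₁ = [ln(V₀/D) + (r + σ²/2)T] / (σ√T)
   = [ln(257.4346/208.4636) + (0.0061 + 0.5·0.2663²)·7.8834] / (0.2663·√7.8834)
   = [0.211001 + 0.327617] / 0.747701 = 0.720366
d₂ = d₁ − σ√T = 0.720366 − 0.747701 = -0.027335
N(d₁) = 0.764350,  N(d₂) = 0.489096,  e^(−rT) = 0.953049
E₀ = V₀·N(d₁) − D·e^(−rT)·N(d₂)
   = 257.4346·0.764350 − 208.4636·0.953049·0.489096 = 99.598452
B₀ = V₀ − E₀ = 257.4346 − 99.598452 = 157.836148

E0=99.5985 B0=157.8361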